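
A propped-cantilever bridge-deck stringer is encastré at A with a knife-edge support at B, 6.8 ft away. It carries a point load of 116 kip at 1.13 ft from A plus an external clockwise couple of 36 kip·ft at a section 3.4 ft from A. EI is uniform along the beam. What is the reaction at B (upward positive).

R_B = 10.49 kip

Remove the prop at B; the released (primary) structure is a cantilever built in at A.
Free-end deflection of the primary structure under the applied loading (downward +):
  point load 116 at a = 1.13: Pa²(3L − a)/(6EI) = 475.7/EI
  clockwise couple 36 at a = 3.4: M₀a(2L − a)/(2EI) = 624.2/EI
  δ_0 = 1100/EI
Flexibility coefficient — unit upward force at B: δ_{BB} = L³/(3EI) = 104.8/EI.
The prop prevents deflection at B: R_B = δ_0/δ_{BB} = 1100/104.8 = 10.49 kip.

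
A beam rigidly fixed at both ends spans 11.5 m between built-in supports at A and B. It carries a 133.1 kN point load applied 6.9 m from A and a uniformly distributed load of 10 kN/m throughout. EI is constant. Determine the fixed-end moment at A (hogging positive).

M_A = 257.2 kN·m

Take the two fixed-end moments M_A, M_B as redundants; the released structure is the simple span AB.
Simple-span end rotations at A and B under the given loads:
  at A: point load 133.1 at a = 6.9: Pab(L + b)/(6LEI) = 985.7/EI
  at B: point load 133.1 at a = 6.9: Pab(L + a)/(6LEI) = 1127/EI
  at A: UDL 10: wL³/(24EI) = 633.7/EI
  at B: UDL 10: wL³/(24EI) = 633.7/EI
  θ_A0 = 1619/EI,  θ_B0 = 1760/EI
Flexibility coefficients: a unit moment at one end gives L/(3EI) there and L/(6EI) at the far end, so f₁₁ = f₂₂ = 3.833/EI and f₁₂ = f₂₁ = 1.917/EI.
Compatibility — zero rotation at each built-in end:
  3.833 M_A + 1.917 M_B = 1619
  1.917 M_A + 3.833 M_B = 1760
Solving the pair gives M_A = 257.2 kN·m and M_B = 330.6 kN·m (hogging).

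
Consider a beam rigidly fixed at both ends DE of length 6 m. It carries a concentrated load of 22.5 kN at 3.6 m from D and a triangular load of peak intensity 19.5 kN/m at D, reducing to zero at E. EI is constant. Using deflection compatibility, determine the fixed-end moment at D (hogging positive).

M_D = 48.06 kN·m

Take the two fixed-end moments M_D, M_E as redundants; the released structure is the simple span DE.
On the primary (simply-supported) span, the end slopes from the loading are:
  at D: point load 22.5 at a = 3.6: Pab(L + b)/(6LEI) = 45.36/EI
  at E: point load 22.5 at a = 3.6: Pab(L + a)/(6LEI) = 51.84/EI
  at D: triangular load, peak 19.5: w₀L³/(45EI) = 93.6/EI
  at E: triangular load, peak 19.5: 7w₀L³/(360EI) = 81.9/EI
  θ_D0 = 139/EI,  θ_E0 = 133.7/EI
Flexibility coefficients: a unit moment at one end gives L/(3EI) there and L/(6EI) at the far end, so f₁₁ = f₂₂ = 2/EI and f₁₂ = f₂₁ = 1/EI.
Compatibility — zero rotation at each built-in end:
  2 M_D + 1 M_E = 139
  1 M_D + 2 M_E = 133.7
Solving the pair gives M_D = 48.06 kN·m and M_E = 42.84 kN·m (hogging).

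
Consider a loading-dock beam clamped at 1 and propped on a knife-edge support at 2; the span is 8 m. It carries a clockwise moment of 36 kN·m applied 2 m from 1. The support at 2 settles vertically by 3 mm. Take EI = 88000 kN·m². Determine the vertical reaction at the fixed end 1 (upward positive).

R_1 = -1.406 kN

Remove the prop at 2; the released (primary) structure is a cantilever built in at 1.
Primary-structure tip deflection at 2 by superposition:
  clockwise couple 36 at a = 2: M₀a(2L − a)/(2EI) = 504/EI
Tip deflection under a unit load at 2: L³/(3EI) = 170.7/EI.
With EI = 88000 kN·m²: δ_0 = 0.005727 m and δ_{22} = 0.001939 m/kN.
Compatibility — the beam at 2 must follow the support down by 0.003 m: δ_0 − R_2·δ_{22} = 0.003, so R_2 = (0.005727 − 0.003)/0.001939 = 1.406 kN.
Vertical equilibrium: R_1 = ΣP − R_2 = 0 − 1.406 = -1.406 kN.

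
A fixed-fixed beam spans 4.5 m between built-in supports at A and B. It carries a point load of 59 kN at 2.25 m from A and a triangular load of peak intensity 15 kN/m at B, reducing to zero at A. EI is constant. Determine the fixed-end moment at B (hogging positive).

M_B = 48.38 kN·m

Release both end moments; the primary structure is a simply-supported span AB with redundants M_A and M_B.
On the primary (simply-supported) span, the end slopes from the loading are:
  at A: point load 59 at a = 2.25: Pab(L + b)/(6LEI) = 74.67/EI
  at B: point load 59 at a = 2.25: Pab(L + a)/(6LEI) = 74.67/EI
  at A: triangular load, peak 15: 7w₀L³/(360EI) = 26.58/EI
  at B: triangular load, peak 15: w₀L³/(45EI) = 30.38/EI
  θ_A0 = 101.2/EI,  θ_B0 = 105/EI
Flexibility coefficients: a unit moment at one end gives L/(3EI) there and L/(6EI) at the far end, so f₁₁ = f₂₂ = 1.5/EI and f₁₂ = f₂₁ = 0.75/EI.
Compatibility — zero rotation at each built-in end:
  1.5 M_A + 0.75 M_B = 101.2
  0.75 M_A + 1.5 M_B = 105
Solving the pair gives M_A = 43.31 kN·m and M_B = 48.38 kN·m (hogging).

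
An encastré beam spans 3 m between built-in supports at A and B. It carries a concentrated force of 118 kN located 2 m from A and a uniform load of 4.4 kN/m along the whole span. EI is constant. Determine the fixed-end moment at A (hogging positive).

Take the two fixed-end moments M_A, M_B as redundants; the released structure is the simple span AB.
On the primary (simply-supported) span, the end slopes from the loading are:
  at A: point load 118 at a = 2: Pab(L + b)/(6LEI) = 52.44/EI
  at B: point load 118 at a = 2: Pab(L + a)/(6LEI) = 65.56/EI
  at A: UDL 4.4: wL³/(24EI) = 4.95/EI
  at B: UDL 4.4: wL³/(24EI) = 4.95/EI
  θ_A0 = 57.39/EI,  θ_B0 = 70.51/EI
Flexibility coefficients: a unit moment at one end gives L/(3EI) there and L/(6EI) at the far end, so f₁₁ = f₂₂ = 1/EI and f₁₂ = f₂₁ = 0.5/EI.
Compatibility — zero rotation at each built-in end:
  1 M_A + 0.5 M_B = 57.39
  0.5 M_A + 1 M_B = 70.51
Solving the pair gives M_A = 29.52 kN·m and M_B = 55.74 kN·m (hogging).

M_A = 29.52 kN·m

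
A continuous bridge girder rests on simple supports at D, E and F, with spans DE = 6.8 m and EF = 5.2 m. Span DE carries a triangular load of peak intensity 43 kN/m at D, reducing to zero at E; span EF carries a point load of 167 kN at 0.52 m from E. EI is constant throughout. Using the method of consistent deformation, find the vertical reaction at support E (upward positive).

Take M_E as the redundant. Released structure: two simple spans DE and EF with a hinge at E.
Rotations at E on the released spans (each span's end-slope, ×1/EI):
  span DE: triangular load, peak 43: 7w₀L³/(360EI) = 262.9/EI
  span EF: point load 167 at a = 0.52: Pab(L + b)/(6LEI) = 128.7/EI
  relative rotation θ_0 = (262.9 + 128.7)/EI = 391.6/EI
A unit hogging moment at E produces rotation L₁/(3EI) + L₂/(3EI) = 4/EI.
Compatibility: M_E·(L₁+L₂)/(3EI) = θ_0, giving M_E = 97.9 kN·m (hogging).
Span DE, ΣM about D with M_E applied at E: R_E^{DE}·6.8 = 331.4 + 97.9, so R_E^{DE} = 63.13 kN and R_D = 146.2 − 63.13 = 83.07 kN.
Span EF, ΣM about F: R_E^{EF}·5.2 = 781.6 + 97.9, so R_E^{EF} = 169.1 kN and R_F = 167 − 169.1 = -2.127 kN.
R_E = 63.13 + 169.1 = 232.3 kN.

R_E = 232.3 kN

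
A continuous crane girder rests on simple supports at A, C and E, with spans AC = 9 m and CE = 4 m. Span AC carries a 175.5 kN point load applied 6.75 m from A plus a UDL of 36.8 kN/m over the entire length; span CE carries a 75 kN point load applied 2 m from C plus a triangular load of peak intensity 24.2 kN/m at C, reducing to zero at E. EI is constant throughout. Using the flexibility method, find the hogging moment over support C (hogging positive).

Take M_C as the redundant. Released structure: two simple spans AC and CE with a hinge at C.
End slopes at the hinge C, treating each span as simply supported:
  span AC: point load 175.5 at a = 6.75: Pab(L + a)/(6LEI) = 777.4/EI
  span AC: UDL 36.8: wL³/(24EI) = 1118/EI
  span CE: point load 75 at a = 2: Pab(L + b)/(6LEI) = 75/EI
  span CE: triangular load, peak 24.2: w₀L³/(45EI) = 34.42/EI
  relative rotation θ_0 = (1895 + 109.4)/EI = 2005/EI
A unit hogging moment at C produces rotation L₁/(3EI) + L₂/(3EI) = 4.333/EI.
Compatibility: M_C·(L₁+L₂)/(3EI) = θ_0, giving M_C = 462.6 kN·m (hogging).

M_C = 462.6 kN·m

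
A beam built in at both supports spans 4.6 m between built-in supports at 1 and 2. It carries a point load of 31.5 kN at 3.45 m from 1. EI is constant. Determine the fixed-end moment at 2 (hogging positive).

Take the two fixed-end moments M_1, M_2 as redundants; the released structure is the simple span 12.
Simple-span end rotations at 1 and 2 under the given loads:
  at 1: point load 31.5 at a = 3.45: Pab(L + b)/(6LEI) = 26.04/EI
  at 2: point load 31.5 at a = 3.45: Pab(L + a)/(6LEI) = 36.45/EI
  θ_10 = 26.04/EI,  θ_20 = 36.45/EI
Flexibility coefficients: a unit moment at one end gives L/(3EI) there and L/(6EI) at the far end, so f₁₁ = f₂₂ = 1.533/EI and f₁₂ = f₂₁ = 0.7667/EI.
Compatibility — zero rotation at each built-in end:
  1.533 M_1 + 0.7667 M_2 = 26.04
  0.7667 M_1 + 1.533 M_2 = 36.45
Solving the pair gives M_1 = 6.792 kN·m and M_2 = 20.38 kN·m (hogging).

M_2 = 20.38 kN·m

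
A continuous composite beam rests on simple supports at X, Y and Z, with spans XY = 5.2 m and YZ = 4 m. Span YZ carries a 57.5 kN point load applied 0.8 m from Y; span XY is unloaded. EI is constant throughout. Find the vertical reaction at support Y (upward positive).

R_Y = 52.37 kN

Release continuity at Y by inserting a hinge; the redundant is the internal moment M_Y. The primary structure is two simply-supported spans XY and YZ.
Discontinuity in slope at Y on the released structure — sum the simple-span end rotations:
  span YZ: point load 57.5 at a = 0.8: Pab(L + b)/(6LEI) = 44.16/EI
  relative rotation θ_0 = (0 + 44.16)/EI = 44.16/EI
A unit hogging moment at Y produces rotation L₁/(3EI) + L₂/(3EI) = 3.067/EI.
Slope continuity at Y: θ_0 = M_Y·3.067/EI, so M_Y = 44.16/3.067 = 14.4 kN·m (hogging).
Span XY, ΣM about X with M_Y applied at Y: R_Y^{XY}·5.2 = 0 + 14.4, so R_Y^{XY} = 2.769 kN and R_X = 0 − 2.769 = -2.769 kN.
Span YZ, ΣM about Z: R_Y^{YZ}·4 = 184 + 14.4, so R_Y^{YZ} = 49.6 kN and R_Z = 57.5 − 49.6 = 7.9 kN.
R_Y = 2.769 + 49.6 = 52.37 kN.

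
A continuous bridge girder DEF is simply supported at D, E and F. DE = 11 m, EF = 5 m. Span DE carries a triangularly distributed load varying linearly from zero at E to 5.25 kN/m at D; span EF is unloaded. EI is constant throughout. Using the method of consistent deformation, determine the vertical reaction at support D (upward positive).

Release continuity at E by inserting a hinge; the redundant is the internal moment M_E. The primary structure is two simply-supported spans DE and EF.
Rotations at E on the released spans (each span's end-slope, ×1/EI):
  span DE: triangular load, peak 5.25: 7w₀L³/(360EI) = 135.9/EI
  relative rotation θ_0 = (135.9 + 0)/EI = 135.9/EI
A unit hogging moment at E produces rotation L₁/(3EI) + L₂/(3EI) = 5.333/EI.
Compatibility: M_E·(L₁+L₂)/(3EI) = θ_0, giving M_E = 25.48 kN·m (hogging).
Span DE, ΣM about D with M_E applied at E: R_E^{DE}·11 = 105.9 + 25.48, so R_E^{DE} = 11.94 kN and R_D = 28.88 − 11.94 = 16.93 kN.

R_D = 16.93 kN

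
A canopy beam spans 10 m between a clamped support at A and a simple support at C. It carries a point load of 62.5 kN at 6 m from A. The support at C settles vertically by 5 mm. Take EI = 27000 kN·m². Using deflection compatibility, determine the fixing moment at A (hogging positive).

Choose R_C as the redundant. The primary structure is the cantilever fixed at A.
Free-end deflection of the primary structure under the applied loading (downward +):
  point load 62.5 at a = 6: Pa²(3L − a)/(6EI) = 9000/EI
Tip deflection under a unit load at C: L³/(3EI) = 333.3/EI.
With EI = 27000 kN·m²: δ_0 = 0.33333 m and δ_{CC} = 0.012346 m/kN.
Compatibility — the beam at C must follow the support down by 0.005 m: δ_0 − R_C·δ_{CC} = 0.005, so R_C = (0.33333 − 0.005)/0.012346 = 26.59 kN.
Moment equilibrium about A: M_A = Σ(load moments about A) − R_C·L = 375 − 26.59×10 = 109.1 kN·m.

M_A = 109.1 kN·m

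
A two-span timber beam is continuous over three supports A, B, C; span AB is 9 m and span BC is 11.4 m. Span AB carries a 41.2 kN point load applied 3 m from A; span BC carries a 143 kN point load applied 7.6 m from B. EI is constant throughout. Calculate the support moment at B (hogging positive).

M_B = 159.2 kN·m

Insert a hinge at B; M_B is the redundant, and each span becomes simply supported.
Rotations at B on the released spans (each span's end-slope, ×1/EI):
  span AB: point load 41.2 at a = 3: Pab(L + a)/(6LEI) = 164.8/EI
  span BC: point load 143 at a = 7.6: Pab(L + b)/(6LEI) = 917.7/EI
  relative rotation θ_0 = (164.8 + 917.7)/EI = 1083/EI
A unit hogging moment at B produces rotation L₁/(3EI) + L₂/(3EI) = 6.8/EI.
Slope continuity at B: θ_0 = M_B·6.8/EI, so M_B = 1083/6.8 = 159.2 kN·m (hogging).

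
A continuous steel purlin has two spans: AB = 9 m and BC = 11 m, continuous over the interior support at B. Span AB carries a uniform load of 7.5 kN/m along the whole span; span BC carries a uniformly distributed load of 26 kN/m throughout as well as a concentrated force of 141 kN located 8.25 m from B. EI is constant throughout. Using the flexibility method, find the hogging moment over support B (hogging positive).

M_B = 350.4 kN·m

Take M_B as the redundant. Released structure: two simple spans AB and BC with a hinge at B.
End slopes at the hinge B, treating each span as simply supported:
  span AB: UDL 7.5: wL³/(24EI) = 227.8/EI
  span BC: UDL 26: wL³/(24EI) = 1442/EI
  span BC: point load 141 at a = 8.25: Pab(L + b)/(6LEI) = 666.4/EI
  relative rotation θ_0 = (227.8 + 2108)/EI = 2336/EI
A unit hogging moment at B produces rotation L₁/(3EI) + L₂/(3EI) = 6.667/EI.
Slope continuity at B: θ_0 = M_B·6.667/EI, so M_B = 2336/6.667 = 350.4 kN·m (hogging).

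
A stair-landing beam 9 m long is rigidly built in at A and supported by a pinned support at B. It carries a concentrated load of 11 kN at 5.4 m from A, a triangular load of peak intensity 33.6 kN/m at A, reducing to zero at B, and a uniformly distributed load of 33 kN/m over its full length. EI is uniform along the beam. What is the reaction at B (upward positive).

Choose R_B as the redundant. The primary structure is the cantilever fixed at A.
Downward deflection at the released point B due to the loads:
  point load 11 at a = 5.4: Pa²(3L − a)/(6EI) = 1155/EI
  triangular load, peak 33.6 at the fixed end: w₀L⁴/(30EI) = 7348/EI
  UDL 33: wL⁴/(8EI) = 27064/EI
  δ_0 = 35567/EI
Tip deflection under a unit load at B: L³/(3EI) = 243/EI.
The prop prevents deflection at B: R_B = δ_0/δ_{BB} = 35567/243 = 146.4 kN.

R_B = 146.4 kN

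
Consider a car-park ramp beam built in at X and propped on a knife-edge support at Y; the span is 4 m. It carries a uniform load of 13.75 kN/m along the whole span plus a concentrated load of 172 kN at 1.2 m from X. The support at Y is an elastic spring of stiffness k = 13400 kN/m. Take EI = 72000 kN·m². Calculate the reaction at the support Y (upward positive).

Take the reaction at Y as the redundant and release it; the primary structure is a cantilever fixed at X.
Downward deflection at the released point Y due to the loads:
  UDL 13.75: wL⁴/(8EI) = 440/EI
  point load 172 at a = 1.2: Pa²(3L − a)/(6EI) = 445.8/EI
  δ_0 = 885.8/EI
Tip deflection under a unit load at Y: L³/(3EI) = 21.33/EI.
With EI = 72000 kN·m²: δ_0 = 0.012303 m and δ_{YY} = 0.000296 m/kN.
Compatibility — the spring shortens by R_Y/k under the reaction it provides: δ_0 − R_Y·δ_{YY} = R_Y/k. With 1/k = 0.000075 m/kN, R_Y = δ_0 / (δ_{YY} + 1/k) = 0.012303 / (0.000296 + 0.000075) = 33.17 kN.

R_Y = 33.17 kN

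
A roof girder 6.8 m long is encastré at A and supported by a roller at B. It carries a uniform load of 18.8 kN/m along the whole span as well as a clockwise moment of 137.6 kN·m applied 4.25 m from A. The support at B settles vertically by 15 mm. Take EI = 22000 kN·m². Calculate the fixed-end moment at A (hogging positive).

Choose R_B as the redundant. The primary structure is the cantilever fixed at A.
Downward deflection at the released point B due to the loads:
  UDL 18.8: wL⁴/(8EI) = 5025/EI
  clockwise couple 137.6 at a = 4.25: M₀a(2L − a)/(2EI) = 2734/EI
  δ_0 = 7759/EI
Flexibility coefficient — unit upward force at B: δ_{BB} = L³/(3EI) = 104.8/EI.
With EI = 22000 kN·m²: δ_0 = 0.35266 m and δ_{BB} = 0.004764 m/kN.
Compatibility — the beam at B must follow the support down by 0.015 m: δ_0 − R_B·δ_{BB} = 0.015, so R_B = (0.35266 − 0.015)/0.004764 = 70.88 kN.
Moment equilibrium about A: M_A = Σ(load moments about A) − R_B·L = 572.3 − 70.88×6.8 = 90.3 kN·m.

M_A = 90.3 kN·m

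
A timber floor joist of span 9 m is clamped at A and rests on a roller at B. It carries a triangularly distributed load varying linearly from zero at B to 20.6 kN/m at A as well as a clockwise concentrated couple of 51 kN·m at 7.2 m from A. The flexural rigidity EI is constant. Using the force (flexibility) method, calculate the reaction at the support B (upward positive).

R_B = 26.7 kN

Release the roller at B. Primary structure: cantilever fixed at A.
Deflection at B on the released cantilever, summing each load's contribution:
  triangular load, peak 20.6 at the fixed end: w₀L⁴/(30EI) = 4505/EI
  clockwise couple 51 at a = 7.2: M₀a(2L − a)/(2EI) = 1983/EI
  δ_0 = 6488/EI
Flexibility coefficient — unit upward force at B: δ_{BB} = L³/(3EI) = 243/EI.
The prop prevents deflection at B: R_B = δ_0/δ_{BB} = 6488/243 = 26.7 kN.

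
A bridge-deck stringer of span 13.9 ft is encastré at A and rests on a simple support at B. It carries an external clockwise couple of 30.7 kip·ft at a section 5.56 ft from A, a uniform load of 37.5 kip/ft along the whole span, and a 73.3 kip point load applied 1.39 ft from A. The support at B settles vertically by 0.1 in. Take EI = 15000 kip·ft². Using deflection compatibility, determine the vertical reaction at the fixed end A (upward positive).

R_A = 396 kip

Remove the prop at B; the released (primary) structure is a cantilever built in at A.
Free-end deflection of the primary structure under the applied loading (downward +):
  clockwise couple 30.7 at a = 5.56: M₀a(2L − a)/(2EI) = 1898/EI
  UDL 37.5: wL⁴/(8EI) = 174985/EI
  point load 73.3 at a = 1.39: Pa²(3L − a)/(6EI) = 951.5/EI
  δ_0 = 177834/EI
Tip deflection under a unit load at B: L³/(3EI) = 895.2/EI.
With EI = 15000 kip·ft²: δ_0 = 11.856 ft and δ_{BB} = 0.05968 ft/kip.
Compatibility — the beam at B must follow the support down by 0.008333 ft: δ_0 − R_B·δ_{BB} = 0.008333, so R_B = (11.856 − 0.008333)/0.05968 = 198.5 kip.
Vertical equilibrium: R_A = ΣP − R_B = 594.5 − 198.5 = 396 kip.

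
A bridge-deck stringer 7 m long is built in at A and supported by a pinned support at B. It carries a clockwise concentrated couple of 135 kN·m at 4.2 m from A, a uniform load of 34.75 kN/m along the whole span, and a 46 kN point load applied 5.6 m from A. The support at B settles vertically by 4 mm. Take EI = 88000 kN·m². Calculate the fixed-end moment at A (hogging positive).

M_A = 230.2 kN·m

Release the roller at B. Primary structure: cantilever fixed at A.
Free-end deflection of the primary structure under the applied loading (downward +):
  clockwise couple 135 at a = 4.2: M₀a(2L − a)/(2EI) = 2778/EI
  UDL 34.75: wL⁴/(8EI) = 10429/EI
  point load 46 at a = 5.6: Pa²(3L − a)/(6EI) = 3703/EI
  δ_0 = 16910/EI
Tip deflection under a unit load at B: L³/(3EI) = 114.3/EI.
With EI = 88000 kN·m²: δ_0 = 0.19216 m and δ_{BB} = 0.001299 m/kN.
Compatibility — the beam at B must follow the support down by 0.004 m: δ_0 − R_B·δ_{BB} = 0.004, so R_B = (0.19216 − 0.004)/0.001299 = 144.8 kN.
Moment equilibrium about A: M_A = Σ(load moments about A) − R_B·L = 1244 − 144.8×7 = 230.2 kN·m.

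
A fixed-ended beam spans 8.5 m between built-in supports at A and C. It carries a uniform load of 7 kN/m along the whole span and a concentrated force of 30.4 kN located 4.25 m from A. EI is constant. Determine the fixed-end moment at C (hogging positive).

M_C = 74.45 kN·m

Take the two fixed-end moments M_A, M_C as redundants; the released structure is the simple span AC.
End rotations of the released simple span under the applied load (×1/EI):
  at A: UDL 7: wL³/(24EI) = 179.1/EI
  at C: UDL 7: wL³/(24EI) = 179.1/EI
  at A: point load 30.4 at a = 4.25: Pab(L + b)/(6LEI) = 137.3/EI
  at C: point load 30.4 at a = 4.25: Pab(L + a)/(6LEI) = 137.3/EI
  θ_A0 = 316.4/EI,  θ_C0 = 316.4/EI
Flexibility coefficients: a unit moment at one end gives L/(3EI) there and L/(6EI) at the far end, so f₁₁ = f₂₂ = 2.833/EI and f₁₂ = f₂₁ = 1.417/EI.
Compatibility — zero rotation at each built-in end:
  2.833 M_A + 1.417 M_C = 316.4
  1.417 M_A + 2.833 M_C = 316.4
Solving the pair gives M_A = 74.45 kN·m and M_C = 74.45 kN·m (hogging).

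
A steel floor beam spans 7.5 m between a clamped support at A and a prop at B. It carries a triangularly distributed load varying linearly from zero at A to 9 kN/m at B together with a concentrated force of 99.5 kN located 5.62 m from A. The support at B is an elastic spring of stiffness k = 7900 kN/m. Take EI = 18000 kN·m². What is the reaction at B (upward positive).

R_B = 80.14 kN

Take the reaction at B as the redundant and release it; the primary structure is a cantilever fixed at A.
Primary-structure tip deflection at B by superposition:
  triangular load, peak 9 at the free end: 11w₀L⁴/(120EI) = 2610/EI
  point load 99.5 at a = 5.62: Pa²(3L − a)/(6EI) = 8841/EI
  δ_0 = 11452/EI
Flexibility coefficient — unit upward force at B: δ_{BB} = L³/(3EI) = 140.6/EI.
With EI = 18000 kN·m²: δ_0 = 0.6362 m and δ_{BB} = 0.007812 m/kN.
Compatibility — the spring shortens by R_B/k under the reaction it provides: δ_0 − R_B·δ_{BB} = R_B/k. With 1/k = 0.000127 m/kN, R_B = δ_0 / (δ_{BB} + 1/k) = 0.6362 / (0.007812 + 0.000127) = 80.14 kN.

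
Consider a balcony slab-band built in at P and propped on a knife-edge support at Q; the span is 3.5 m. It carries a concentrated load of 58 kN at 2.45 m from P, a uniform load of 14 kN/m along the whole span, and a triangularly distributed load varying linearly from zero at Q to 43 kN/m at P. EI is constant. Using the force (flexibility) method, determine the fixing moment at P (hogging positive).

M_P = 84.26 kN·m

Remove the prop at Q; the released (primary) structure is a cantilever built in at P.
Downward deflection at the released point Q due to the loads:
  point load 58 at a = 2.45: Pa²(3L − a)/(6EI) = 467.1/EI
  UDL 14: wL⁴/(8EI) = 262.6/EI
  triangular load, peak 43 at the fixed end: w₀L⁴/(30EI) = 215.1/EI
  δ_0 = 944.8/EI
Tip deflection under a unit load at Q: L³/(3EI) = 14.29/EI.
The prop prevents deflection at Q: R_Q = δ_0/δ_{QQ} = 944.8/14.29 = 66.11 kN.
Moment equilibrium about P: M_P = Σ(load moments about P) − R_Q·L = 315.6 − 66.11×3.5 = 84.26 kN·m.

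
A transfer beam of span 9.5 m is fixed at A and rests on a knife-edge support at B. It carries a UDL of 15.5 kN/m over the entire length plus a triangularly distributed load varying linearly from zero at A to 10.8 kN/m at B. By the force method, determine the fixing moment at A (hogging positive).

M_A = 231.7 kN·m

Take the reaction at B as the redundant and release it; the primary structure is a cantilever fixed at A.
Downward deflection at the released point B due to the loads:
  UDL 15.5: wL⁴/(8EI) = 15781/EI
  triangular load, peak 10.8 at the free end: 11w₀L⁴/(120EI) = 8064/EI
  δ_0 = 23845/EI
Flexibility coefficient — unit upward force at B: δ_{BB} = L³/(3EI) = 285.8/EI.
Compatibility at B: δ_0 − R_B·δ_{BB} = 0, so R_B = 23845/285.8 = 83.43 kN.
Moment equilibrium about A: M_A = Σ(load moments about A) − R_B·L = 1024 − 83.43×9.5 = 231.7 kN·m.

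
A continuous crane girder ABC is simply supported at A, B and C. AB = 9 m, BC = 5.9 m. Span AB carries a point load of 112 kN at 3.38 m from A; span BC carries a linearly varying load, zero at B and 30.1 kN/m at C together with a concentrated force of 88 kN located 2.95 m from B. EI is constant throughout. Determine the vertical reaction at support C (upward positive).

Release continuity at B by inserting a hinge; the redundant is the internal moment M_B. The primary structure is two simply-supported spans AB and BC.
Discontinuity in slope at B on the released structure — sum the simple-span end rotations:
  span AB: point load 112 at a = 3.38: Pab(L + a)/(6LEI) = 487.8/EI
  span BC: triangular load, peak 30.1: 7w₀L³/(360EI) = 120.2/EI
  span BC: point load 88 at a = 2.95: Pab(L + b)/(6LEI) = 191.5/EI
  relative rotation θ_0 = (487.8 + 311.7)/EI = 799.4/EI
A unit hogging moment at B produces rotation L₁/(3EI) + L₂/(3EI) = 4.967/EI.
Slope continuity at B: θ_0 = M_B·4.967/EI, so M_B = 799.4/4.967 = 161 kN·m (hogging).
Span BC, ΣM about C: R_B^{BC}·5.9 = 434.2 + 161, so R_B^{BC} = 100.9 kN and R_C = 176.8 − 100.9 = 75.92 kN.

R_C = 75.92 kN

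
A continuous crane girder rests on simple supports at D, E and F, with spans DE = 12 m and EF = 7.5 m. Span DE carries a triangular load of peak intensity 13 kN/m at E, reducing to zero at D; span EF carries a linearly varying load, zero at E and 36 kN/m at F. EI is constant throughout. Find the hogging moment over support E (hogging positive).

Insert a hinge at E; M_E is the redundant, and each span becomes simply supported.
End slopes at the hinge E, treating each span as simply supported:
  span DE: triangular load, peak 13: w₀L³/(45EI) = 499.2/EI
  span EF: triangular load, peak 36: 7w₀L³/(360EI) = 295.3/EI
  relative rotation θ_0 = (499.2 + 295.3)/EI = 794.5/EI
A unit hogging moment at E produces rotation L₁/(3EI) + L₂/(3EI) = 6.5/EI.
Compatibility: M_E·(L₁+L₂)/(3EI) = θ_0, giving M_E = 122.2 kN·m (hogging).

M_E = 122.2 kN·m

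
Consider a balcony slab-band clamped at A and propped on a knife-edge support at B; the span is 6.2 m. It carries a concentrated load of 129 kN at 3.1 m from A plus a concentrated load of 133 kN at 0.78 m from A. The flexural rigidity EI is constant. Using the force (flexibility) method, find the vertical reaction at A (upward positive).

R_A = 218.7 kN

Choose R_B as the redundant. The primary structure is the cantilever fixed at A.
Downward deflection at the released point B due to the loads:
  point load 129 at a = 3.1: Pa²(3L − a)/(6EI) = 3203/EI
  point load 133 at a = 0.78: Pa²(3L − a)/(6EI) = 240.3/EI
  δ_0 = 3443/EI
Tip deflection under a unit load at B: L³/(3EI) = 79.44/EI.
The prop prevents deflection at B: R_B = δ_0/δ_{BB} = 3443/79.44 = 43.34 kN.
Vertical equilibrium: R_A = ΣP − R_B = 262 − 43.34 = 218.7 kN.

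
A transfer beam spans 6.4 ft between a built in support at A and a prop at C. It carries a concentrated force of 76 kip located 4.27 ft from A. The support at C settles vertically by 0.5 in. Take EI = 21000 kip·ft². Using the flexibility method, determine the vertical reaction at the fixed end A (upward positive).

R_A = 46.55 kip

Choose R_C as the redundant. The primary structure is the cantilever fixed at A.
Primary-structure tip deflection at C by superposition:
  point load 76 at a = 4.27: Pa²(3L − a)/(6EI) = 3448/EI
Tip deflection under a unit load at C: L³/(3EI) = 87.38/EI.
With EI = 21000 kip·ft²: δ_0 = 0.16419 ft and δ_{CC} = 0.004161 ft/kip.
Compatibility — the beam at C must follow the support down by 0.04167 ft: δ_0 − R_C·δ_{CC} = 0.04167, so R_C = (0.16419 − 0.04167)/0.004161 = 29.45 kip.
Vertical equilibrium: R_A = ΣP − R_C = 76 − 29.45 = 46.55 kip.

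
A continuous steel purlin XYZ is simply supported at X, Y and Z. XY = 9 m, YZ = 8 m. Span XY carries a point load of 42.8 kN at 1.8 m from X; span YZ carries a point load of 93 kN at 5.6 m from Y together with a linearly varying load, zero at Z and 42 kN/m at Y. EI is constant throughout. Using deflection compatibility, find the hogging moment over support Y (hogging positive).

Release continuity at Y by inserting a hinge; the redundant is the internal moment M_Y. The primary structure is two simply-supported spans XY and YZ.
Discontinuity in slope at Y on the released structure — sum the simple-span end rotations:
  span XY: point load 42.8 at a = 1.8: Pab(L + a)/(6LEI) = 110.9/EI
  span YZ: point load 93 at a = 5.6: Pab(L + b)/(6LEI) = 270.8/EI
  span YZ: triangular load, peak 42: w₀L³/(45EI) = 477.9/EI
  relative rotation θ_0 = (110.9 + 748.7)/EI = 859.6/EI
A unit hogging moment at Y produces rotation L₁/(3EI) + L₂/(3EI) = 5.667/EI.
Compatibility: M_Y·(L₁+L₂)/(3EI) = θ_0, giving M_Y = 151.7 kN·m (hogging).

M_Y = 151.7 kN·m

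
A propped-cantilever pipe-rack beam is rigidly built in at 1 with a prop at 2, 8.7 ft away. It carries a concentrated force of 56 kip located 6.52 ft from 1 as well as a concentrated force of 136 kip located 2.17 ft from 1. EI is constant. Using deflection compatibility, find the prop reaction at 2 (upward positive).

Choose R_2 as the redundant. The primary structure is the cantilever fixed at 1.
Free-end deflection of the primary structure under the applied loading (downward +):
  point load 56 at a = 6.52: Pa²(3L − a)/(6EI) = 7769/EI
  point load 136 at a = 2.17: Pa²(3L − a)/(6EI) = 2554/EI
  δ_0 = 10323/EI
Tip deflection under a unit load at 2: L³/(3EI) = 219.5/EI.
The prop prevents deflection at 2: R_2 = δ_0/δ_{22} = 10323/219.5 = 47.03 kip.

R_2 = 47.03 kip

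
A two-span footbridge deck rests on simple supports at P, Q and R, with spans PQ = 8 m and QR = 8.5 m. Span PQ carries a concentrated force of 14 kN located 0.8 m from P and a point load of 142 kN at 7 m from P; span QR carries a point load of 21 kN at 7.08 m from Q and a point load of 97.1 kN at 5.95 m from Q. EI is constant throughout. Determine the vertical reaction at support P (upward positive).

Release continuity at Q by inserting a hinge; the redundant is the internal moment M_Q. The primary structure is two simply-supported spans PQ and QR.
Discontinuity in slope at Q on the released structure — sum the simple-span end rotations:
  span PQ: point load 14 at a = 0.8: Pab(L + a)/(6LEI) = 14.78/EI
  span PQ: point load 142 at a = 7: Pab(L + a)/(6LEI) = 310.6/EI
  span QR: point load 21 at a = 7.08: Pab(L + b)/(6LEI) = 41.07/EI
  span QR: point load 97.1 at a = 5.95: Pab(L + b)/(6LEI) = 319.2/EI
  relative rotation θ_0 = (325.4 + 360.3)/EI = 685.7/EI
A unit hogging moment at Q produces rotation L₁/(3EI) + L₂/(3EI) = 5.5/EI.
Slope continuity at Q: θ_0 = M_Q·5.5/EI, so M_Q = 685.7/5.5 = 124.7 kN·m (hogging).
Span PQ, ΣM about P with M_Q applied at Q: R_Q^{PQ}·8 = 1005 + 124.7, so R_Q^{PQ} = 141.2 kN and R_P = 156 − 141.2 = 14.77 kN.

R_P = 14.77 kN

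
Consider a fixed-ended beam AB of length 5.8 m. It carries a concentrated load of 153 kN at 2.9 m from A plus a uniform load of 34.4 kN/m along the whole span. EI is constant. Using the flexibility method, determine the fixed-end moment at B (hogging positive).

Take the two fixed-end moments M_A, M_B as redundants; the released structure is the simple span AB.
End rotations of the released simple span under the applied load (×1/EI):
  at A: point load 153 at a = 2.9: Pab(L + b)/(6LEI) = 321.7/EI
  at B: point load 153 at a = 2.9: Pab(L + a)/(6LEI) = 321.7/EI
  at A: UDL 34.4: wL³/(24EI) = 279.7/EI
  at B: UDL 34.4: wL³/(24EI) = 279.7/EI
  θ_A0 = 601.3/EI,  θ_B0 = 601.3/EI
Flexibility coefficients: a unit moment at one end gives L/(3EI) there and L/(6EI) at the far end, so f₁₁ = f₂₂ = 1.933/EI and f₁₂ = f₂₁ = 0.9667/EI.
Compatibility — zero rotation at each built-in end:
  1.933 M_A + 0.9667 M_B = 601.3
  0.9667 M_A + 1.933 M_B = 601.3
Solving the pair gives M_A = 207.4 kN·m and M_B = 207.4 kN·m (hogging).

M_B = 207.4 kN·m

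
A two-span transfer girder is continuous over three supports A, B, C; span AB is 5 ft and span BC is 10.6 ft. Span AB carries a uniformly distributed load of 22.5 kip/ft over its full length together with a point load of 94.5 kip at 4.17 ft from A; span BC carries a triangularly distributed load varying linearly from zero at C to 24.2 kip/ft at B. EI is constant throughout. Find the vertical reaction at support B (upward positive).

R_B = 269.1 kip

Insert a hinge at B; M_B is the redundant, and each span becomes simply supported.
Discontinuity in slope at B on the released structure — sum the simple-span end rotations:
  span AB: UDL 22.5: wL³/(24EI) = 117.2/EI
  span AB: point load 94.5 at a = 4.17: Pab(L + a)/(6LEI) = 99.98/EI
  span BC: triangular load, peak 24.2: w₀L³/(45EI) = 640.5/EI
  relative rotation θ_0 = (217.2 + 640.5)/EI = 857.7/EI
A unit hogging moment at B produces rotation L₁/(3EI) + L₂/(3EI) = 5.2/EI.
Compatibility: M_B·(L₁+L₂)/(3EI) = θ_0, giving M_B = 164.9 kip·ft (hogging).
Span AB, ΣM about A with M_B applied at B: R_B^{AB}·5 = 675.3 + 164.9, so R_B^{AB} = 168.1 kip and R_A = 207 − 168.1 = 38.95 kip.
Span BC, ΣM about C: R_B^{BC}·10.6 = 906.4 + 164.9, so R_B^{BC} = 101.1 kip and R_C = 128.3 − 101.1 = 27.19 kip.
R_B = 168.1 + 101.1 = 269.1 kip.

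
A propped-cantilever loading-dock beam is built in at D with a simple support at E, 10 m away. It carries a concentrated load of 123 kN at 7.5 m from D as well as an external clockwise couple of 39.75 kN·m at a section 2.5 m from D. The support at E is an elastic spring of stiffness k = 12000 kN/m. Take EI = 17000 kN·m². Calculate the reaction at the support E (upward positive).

R_E = 80.1 kN

Remove the prop at E; the released (primary) structure is a cantilever built in at D.
Deflection at E on the released cantilever, summing each load's contribution:
  point load 123 at a = 7.5: Pa²(3L − a)/(6EI) = 25945/EI
  clockwise couple 39.75 at a = 2.5: M₀a(2L − a)/(2EI) = 869.5/EI
  δ_0 = 26815/EI
Flexibility coefficient — unit upward force at E: δ_{EE} = L³/(3EI) = 333.3/EI.
With EI = 17000 kN·m²: δ_0 = 1.5773 m and δ_{EE} = 0.019608 m/kN.
Compatibility — the spring shortens by R_E/k under the reaction it provides: δ_0 − R_E·δ_{EE} = R_E/k. With 1/k = 0.000083 m/kN, R_E = δ_0 / (δ_{EE} + 1/k) = 1.5773 / (0.019608 + 0.000083) = 80.1 kN.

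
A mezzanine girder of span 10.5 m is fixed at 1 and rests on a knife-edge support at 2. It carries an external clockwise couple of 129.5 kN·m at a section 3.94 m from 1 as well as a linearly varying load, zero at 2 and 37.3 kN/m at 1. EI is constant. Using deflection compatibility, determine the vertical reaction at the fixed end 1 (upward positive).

R_1 = 145.4 kN

Choose R_2 as the redundant. The primary structure is the cantilever fixed at 1.
Downward deflection at the released point 2 due to the loads:
  clockwise couple 129.5 at a = 3.94: M₀a(2L − a)/(2EI) = 4352/EI
  triangular load, peak 37.3 at the fixed end: w₀L⁴/(30EI) = 15113/EI
  δ_0 = 19465/EI
Flexibility coefficient — unit upward force at 2: δ_{22} = L³/(3EI) = 385.9/EI.
The prop prevents deflection at 2: R_2 = δ_0/δ_{22} = 19465/385.9 = 50.44 kN.
Vertical equilibrium: R_1 = ΣP − R_2 = 195.8 − 50.44 = 145.4 kN.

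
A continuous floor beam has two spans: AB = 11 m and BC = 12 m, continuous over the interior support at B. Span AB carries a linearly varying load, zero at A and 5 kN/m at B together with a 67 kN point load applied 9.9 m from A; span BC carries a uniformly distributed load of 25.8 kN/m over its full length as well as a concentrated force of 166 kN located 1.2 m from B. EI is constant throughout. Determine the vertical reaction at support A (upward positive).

R_A = -18.73 kN

Insert a hinge at B; M_B is the redundant, and each span becomes simply supported.
Rotations at B on the released spans (each span's end-slope, ×1/EI):
  span AB: triangular load, peak 5: w₀L³/(45EI) = 147.9/EI
  span AB: point load 67 at a = 9.9: Pab(L + a)/(6LEI) = 231/EI
  span BC: UDL 25.8: wL³/(24EI) = 1858/EI
  span BC: point load 166 at a = 1.2: Pab(L + b)/(6LEI) = 681.3/EI
  relative rotation θ_0 = (378.9 + 2539)/EI = 2918/EI
A unit hogging moment at B produces rotation L₁/(3EI) + L₂/(3EI) = 7.667/EI.
Compatibility: M_B·(L₁+L₂)/(3EI) = θ_0, giving M_B = 380.6 kN·m (hogging).
Span AB, ΣM about A with M_B applied at B: R_B^{AB}·11 = 865 + 380.6, so R_B^{AB} = 113.2 kN and R_A = 94.5 − 113.2 = -18.73 kN.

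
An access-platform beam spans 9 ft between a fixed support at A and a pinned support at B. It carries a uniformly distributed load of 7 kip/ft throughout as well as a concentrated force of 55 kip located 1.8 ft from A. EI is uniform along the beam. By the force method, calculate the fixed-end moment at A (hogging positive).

M_A = 142.2 kip·ft

Remove the prop at B; the released (primary) structure is a cantilever built in at A.
Deflection at B on the released cantilever, summing each load's contribution:
  UDL 7: wL⁴/(8EI) = 5741/EI
  point load 55 at a = 1.8: Pa²(3L − a)/(6EI) = 748.4/EI
  δ_0 = 6489/EI
Tip deflection under a unit load at B: L³/(3EI) = 243/EI.
Compatibility at B: δ_0 − R_B·δ_{BB} = 0, so R_B = 6489/243 = 26.7 kip.
Moment equilibrium about A: M_A = Σ(load moments about A) − R_B·L = 382.5 − 26.7×9 = 142.2 kip·ft.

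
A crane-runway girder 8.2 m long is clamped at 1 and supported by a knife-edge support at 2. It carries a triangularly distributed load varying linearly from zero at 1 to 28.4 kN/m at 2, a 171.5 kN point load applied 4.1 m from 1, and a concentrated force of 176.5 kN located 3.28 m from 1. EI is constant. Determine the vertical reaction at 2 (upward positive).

Take the reaction at 2 as the redundant and release it; the primary structure is a cantilever fixed at 1.
Downward deflection at the released point 2 due to the loads:
  triangular load, peak 28.4 at the free end: 11w₀L⁴/(120EI) = 11770/EI
  point load 171.5 at a = 4.1: Pa²(3L − a)/(6EI) = 9850/EI
  point load 176.5 at a = 3.28: Pa²(3L − a)/(6EI) = 6747/EI
  δ_0 = 28367/EI
Tip deflection under a unit load at 2: L³/(3EI) = 183.8/EI.
Compatibility at 2: δ_0 − R_2·δ_{22} = 0, so R_2 = 28367/183.8 = 154.3 kN.

R_2 = 154.3 kN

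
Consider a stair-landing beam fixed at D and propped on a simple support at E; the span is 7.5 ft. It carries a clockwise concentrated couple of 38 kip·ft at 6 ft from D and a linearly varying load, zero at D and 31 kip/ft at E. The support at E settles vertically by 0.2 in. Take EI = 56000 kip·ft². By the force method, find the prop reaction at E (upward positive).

Release the roller at E. Primary structure: cantilever fixed at D.
Deflection at E on the released cantilever, summing each load's contribution:
  clockwise couple 38 at a = 6: M₀a(2L − a)/(2EI) = 1026/EI
  triangular load, peak 31 at the free end: 11w₀L⁴/(120EI) = 8991/EI
  δ_0 = 10017/EI
Flexibility coefficient — unit upward force at E: δ_{EE} = L³/(3EI) = 140.6/EI.
With EI = 56000 kip·ft²: δ_0 = 0.17888 ft and δ_{EE} = 0.002511 ft/kip.
Compatibility — the beam at E must follow the support down by 0.01667 ft: δ_0 − R_E·δ_{EE} = 0.01667, so R_E = (0.17888 − 0.01667)/0.002511 = 64.6 kip.

R_E = 64.6 kip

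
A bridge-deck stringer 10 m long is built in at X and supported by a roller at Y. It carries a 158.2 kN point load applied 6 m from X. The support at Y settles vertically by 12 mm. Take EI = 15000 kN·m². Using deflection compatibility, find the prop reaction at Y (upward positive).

R_Y = 67.8 kN

Take the reaction at Y as the redundant and release it; the primary structure is a cantilever fixed at X.
Free-end deflection of the primary structure under the applied loading (downward +):
  point load 158.2 at a = 6: Pa²(3L − a)/(6EI) = 22781/EI
Flexibility coefficient — unit upward force at Y: δ_{YY} = L³/(3EI) = 333.3/EI.
With EI = 15000 kN·m²: δ_0 = 1.5187 m and δ_{YY} = 0.022222 m/kN.
Compatibility — the beam at Y must follow the support down by 0.012 m: δ_0 − R_Y·δ_{YY} = 0.012, so R_Y = (1.5187 − 0.012)/0.022222 = 67.8 kN.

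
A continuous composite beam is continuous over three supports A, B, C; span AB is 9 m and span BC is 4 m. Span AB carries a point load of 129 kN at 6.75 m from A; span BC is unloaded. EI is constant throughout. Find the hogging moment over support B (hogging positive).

M_B = 131.9 kN·m

Insert a hinge at B; M_B is the redundant, and each span becomes simply supported.
Discontinuity in slope at B on the released structure — sum the simple-span end rotations:
  span AB: point load 129 at a = 6.75: Pab(L + a)/(6LEI) = 571.4/EI
  relative rotation θ_0 = (571.4 + 0)/EI = 571.4/EI
A unit hogging moment at B produces rotation L₁/(3EI) + L₂/(3EI) = 4.333/EI.
Slope continuity at B: θ_0 = M_B·4.333/EI, so M_B = 571.4/4.333 = 131.9 kN·m (hogging).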